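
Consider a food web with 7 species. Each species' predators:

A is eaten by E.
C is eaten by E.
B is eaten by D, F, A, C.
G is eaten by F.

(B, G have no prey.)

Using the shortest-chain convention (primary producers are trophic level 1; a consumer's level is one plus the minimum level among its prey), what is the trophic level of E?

B is a producer → level 1.
C eats B → level 2.
E eats C → level 3.
No prey of E is below level 2, so 3 is the minimum.

Trophic level 3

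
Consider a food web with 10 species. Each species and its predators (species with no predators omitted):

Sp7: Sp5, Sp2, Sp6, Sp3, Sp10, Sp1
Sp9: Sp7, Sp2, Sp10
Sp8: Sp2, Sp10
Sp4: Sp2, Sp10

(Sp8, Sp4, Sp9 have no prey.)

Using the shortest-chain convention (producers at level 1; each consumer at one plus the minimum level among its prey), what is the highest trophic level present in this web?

3

Producers (level 1): Sp8, Sp4, Sp9.
Following each consumer down to its lowest-level prey: Sp9 → Sp7 → Sp3 (levels 1 through 3).
All prey of Sp3 (Sp7 2) are at level 2 or above, so Sp3 is at level 1 + 2 = 3.
Every consumer has at least one prey at level 2 or below, so none exceeds level 3.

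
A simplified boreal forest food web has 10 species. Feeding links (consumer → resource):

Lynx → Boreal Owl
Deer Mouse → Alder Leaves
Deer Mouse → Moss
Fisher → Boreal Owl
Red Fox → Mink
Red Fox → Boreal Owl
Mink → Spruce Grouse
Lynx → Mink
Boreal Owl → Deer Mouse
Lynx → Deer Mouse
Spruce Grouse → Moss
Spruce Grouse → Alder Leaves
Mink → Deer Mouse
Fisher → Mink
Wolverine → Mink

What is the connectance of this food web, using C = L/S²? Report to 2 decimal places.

The web has S = 10 species and L = 15 feeding links.
C = L / S² = 15 / 100 = 0.1500 ≈ 0.15.

C = 0.15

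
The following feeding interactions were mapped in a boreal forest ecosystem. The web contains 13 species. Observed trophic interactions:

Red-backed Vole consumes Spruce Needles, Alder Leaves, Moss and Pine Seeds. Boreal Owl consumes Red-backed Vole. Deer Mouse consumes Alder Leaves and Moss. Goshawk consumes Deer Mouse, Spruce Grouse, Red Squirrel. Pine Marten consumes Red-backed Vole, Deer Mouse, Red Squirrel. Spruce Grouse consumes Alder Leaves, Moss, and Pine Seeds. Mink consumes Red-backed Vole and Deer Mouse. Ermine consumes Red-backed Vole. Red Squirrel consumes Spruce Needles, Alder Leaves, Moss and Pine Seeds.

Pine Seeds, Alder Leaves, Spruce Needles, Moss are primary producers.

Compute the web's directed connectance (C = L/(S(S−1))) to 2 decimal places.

C = 0.15

The web has S = 13 species and L = 23 feeding links.
C = L / (S(S−1)) = 23 / 156 = 0.1474 ≈ 0.15.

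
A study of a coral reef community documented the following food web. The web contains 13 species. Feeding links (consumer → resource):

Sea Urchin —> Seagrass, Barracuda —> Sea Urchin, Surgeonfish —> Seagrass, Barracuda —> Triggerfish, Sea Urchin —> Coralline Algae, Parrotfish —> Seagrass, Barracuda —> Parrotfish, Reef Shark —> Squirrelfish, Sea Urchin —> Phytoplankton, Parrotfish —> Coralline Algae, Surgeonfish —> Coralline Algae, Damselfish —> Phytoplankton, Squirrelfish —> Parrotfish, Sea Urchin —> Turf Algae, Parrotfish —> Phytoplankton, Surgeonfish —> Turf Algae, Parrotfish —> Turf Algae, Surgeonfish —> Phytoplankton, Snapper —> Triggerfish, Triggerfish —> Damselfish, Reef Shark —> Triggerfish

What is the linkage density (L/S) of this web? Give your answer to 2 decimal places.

L/S = 1.62

There are L = 21 links among S = 13 species.
L/S = 21/13 = 1.6154 ≈ 1.62.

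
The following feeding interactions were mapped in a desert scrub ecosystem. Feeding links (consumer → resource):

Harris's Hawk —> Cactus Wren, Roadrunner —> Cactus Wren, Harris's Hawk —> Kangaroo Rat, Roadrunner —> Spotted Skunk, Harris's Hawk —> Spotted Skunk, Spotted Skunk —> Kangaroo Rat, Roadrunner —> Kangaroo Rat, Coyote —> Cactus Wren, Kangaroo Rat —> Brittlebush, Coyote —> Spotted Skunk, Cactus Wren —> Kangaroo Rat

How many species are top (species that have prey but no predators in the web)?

3

Top species (has prey, but nothing eats it): Coyote, Roadrunner, Harris's Hawk.
Count: 3.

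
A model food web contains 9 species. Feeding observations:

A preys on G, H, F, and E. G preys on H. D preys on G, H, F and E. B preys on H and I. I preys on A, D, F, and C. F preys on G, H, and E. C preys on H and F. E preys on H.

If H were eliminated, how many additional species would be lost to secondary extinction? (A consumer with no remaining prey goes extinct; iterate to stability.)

8

Remove H.
Round 1: E (all prey gone), G (all prey gone) → extinct.
Round 2: F (all prey gone) → extinct.
Round 3: C (all prey gone), D (all prey gone), A (all prey gone) → extinct.
Round 4: I (all prey gone) → extinct.
Round 5: B (all prey gone) → extinct.
No further losses. Total secondary extinctions: 8.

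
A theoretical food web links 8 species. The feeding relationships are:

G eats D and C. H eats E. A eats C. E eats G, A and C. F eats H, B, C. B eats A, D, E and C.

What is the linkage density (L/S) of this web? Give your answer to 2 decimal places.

L/S = 1.75

There are L = 14 links among S = 8 species.
L/S = 14/8 = 1.7500 ≈ 1.75.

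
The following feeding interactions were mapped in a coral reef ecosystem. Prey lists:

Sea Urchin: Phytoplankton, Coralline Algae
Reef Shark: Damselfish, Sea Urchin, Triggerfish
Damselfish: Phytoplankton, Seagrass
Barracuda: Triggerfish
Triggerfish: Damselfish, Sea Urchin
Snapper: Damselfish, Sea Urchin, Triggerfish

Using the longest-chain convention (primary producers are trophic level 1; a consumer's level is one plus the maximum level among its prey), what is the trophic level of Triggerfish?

Trophic level 3

Phytoplankton is a producer → level 1.
Damselfish eats Phytoplankton (level 1); other prey at levels: Seagrass 1 → level 2.
Triggerfish eats Damselfish (level 2); other prey at levels: Sea Urchin 2 → level 3.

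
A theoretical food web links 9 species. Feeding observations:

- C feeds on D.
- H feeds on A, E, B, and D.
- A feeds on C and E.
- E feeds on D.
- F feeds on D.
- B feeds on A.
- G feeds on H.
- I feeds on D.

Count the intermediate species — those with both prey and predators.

Intermediate species (has both prey and predators): C, E, A, B, H.
Count: 5.

5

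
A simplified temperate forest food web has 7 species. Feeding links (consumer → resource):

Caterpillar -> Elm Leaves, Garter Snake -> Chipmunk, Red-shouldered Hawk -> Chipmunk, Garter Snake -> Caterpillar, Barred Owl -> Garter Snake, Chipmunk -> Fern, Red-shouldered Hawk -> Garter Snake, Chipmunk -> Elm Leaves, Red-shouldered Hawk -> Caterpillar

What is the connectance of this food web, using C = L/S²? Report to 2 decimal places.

C = 0.18

The web has S = 7 species and L = 9 feeding links.
C = L / S² = 9 / 49 = 0.1837 ≈ 0.18.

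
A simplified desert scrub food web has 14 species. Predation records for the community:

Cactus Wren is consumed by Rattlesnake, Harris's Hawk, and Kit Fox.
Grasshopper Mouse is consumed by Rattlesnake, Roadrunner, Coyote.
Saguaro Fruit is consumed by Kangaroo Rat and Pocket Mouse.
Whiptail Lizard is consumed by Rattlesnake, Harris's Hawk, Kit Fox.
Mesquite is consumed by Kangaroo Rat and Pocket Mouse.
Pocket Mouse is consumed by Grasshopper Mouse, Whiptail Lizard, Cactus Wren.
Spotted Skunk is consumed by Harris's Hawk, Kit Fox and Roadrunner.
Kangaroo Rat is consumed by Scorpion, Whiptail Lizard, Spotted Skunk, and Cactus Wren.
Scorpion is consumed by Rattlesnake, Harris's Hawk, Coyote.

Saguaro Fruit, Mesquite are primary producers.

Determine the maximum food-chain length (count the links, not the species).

One longest chain: Saguaro Fruit → Kangaroo Rat → Whiptail Lizard → Rattlesnake.
It has 4 species and 3 links.

3 links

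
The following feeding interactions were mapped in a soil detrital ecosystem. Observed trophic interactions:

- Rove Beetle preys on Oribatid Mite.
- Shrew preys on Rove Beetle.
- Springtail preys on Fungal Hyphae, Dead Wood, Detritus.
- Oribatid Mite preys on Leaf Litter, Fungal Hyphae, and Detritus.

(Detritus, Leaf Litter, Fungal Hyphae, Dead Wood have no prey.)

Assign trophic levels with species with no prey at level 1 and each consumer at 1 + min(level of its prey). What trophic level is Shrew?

Detritus has no prey (basal) → level 1.
Oribatid Mite eats Detritus → level 2.
Rove Beetle eats Oribatid Mite → level 3.
Shrew eats Rove Beetle → level 4.
No prey of Shrew is below level 3, so 4 is the minimum.

Trophic level 4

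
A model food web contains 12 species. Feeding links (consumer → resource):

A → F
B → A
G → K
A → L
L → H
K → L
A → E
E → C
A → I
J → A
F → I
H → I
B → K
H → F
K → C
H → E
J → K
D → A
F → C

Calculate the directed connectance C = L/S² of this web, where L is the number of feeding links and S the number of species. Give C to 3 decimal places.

The web has S = 12 species and L = 19 feeding links.
C = L / S² = 19 / 144 = 0.1319 ≈ 0.132.

C = 0.132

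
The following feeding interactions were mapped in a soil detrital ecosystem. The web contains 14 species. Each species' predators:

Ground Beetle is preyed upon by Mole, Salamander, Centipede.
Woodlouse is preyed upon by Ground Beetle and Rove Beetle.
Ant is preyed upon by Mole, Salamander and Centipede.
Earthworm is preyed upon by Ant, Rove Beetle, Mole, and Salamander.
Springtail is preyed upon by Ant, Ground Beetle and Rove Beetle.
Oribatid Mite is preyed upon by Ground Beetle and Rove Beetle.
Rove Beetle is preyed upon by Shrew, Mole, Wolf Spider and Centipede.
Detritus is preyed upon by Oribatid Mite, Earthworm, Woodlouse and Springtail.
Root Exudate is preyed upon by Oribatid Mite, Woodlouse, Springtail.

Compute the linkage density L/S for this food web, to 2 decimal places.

L/S = 2.00

There are L = 28 links among S = 14 species.
L/S = 28/14 = 2.0000 ≈ 2.00.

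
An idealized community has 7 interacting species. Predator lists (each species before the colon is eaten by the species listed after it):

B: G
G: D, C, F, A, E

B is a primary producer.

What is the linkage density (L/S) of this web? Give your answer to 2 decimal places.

L/S = 0.86

There are L = 6 links among S = 7 species.
L/S = 6/7 = 0.8571 ≈ 0.86.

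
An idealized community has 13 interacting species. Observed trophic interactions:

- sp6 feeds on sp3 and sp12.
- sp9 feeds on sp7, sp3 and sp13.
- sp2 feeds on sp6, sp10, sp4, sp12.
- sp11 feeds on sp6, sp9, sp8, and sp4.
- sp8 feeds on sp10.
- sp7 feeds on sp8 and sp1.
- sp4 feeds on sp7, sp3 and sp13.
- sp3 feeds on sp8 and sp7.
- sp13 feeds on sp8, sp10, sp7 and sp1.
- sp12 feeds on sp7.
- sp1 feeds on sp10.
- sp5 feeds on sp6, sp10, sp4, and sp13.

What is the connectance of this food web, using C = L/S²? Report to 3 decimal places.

The web has S = 13 species and L = 31 feeding links.
C = L / S² = 31 / 169 = 0.1834 ≈ 0.183.

C = 0.183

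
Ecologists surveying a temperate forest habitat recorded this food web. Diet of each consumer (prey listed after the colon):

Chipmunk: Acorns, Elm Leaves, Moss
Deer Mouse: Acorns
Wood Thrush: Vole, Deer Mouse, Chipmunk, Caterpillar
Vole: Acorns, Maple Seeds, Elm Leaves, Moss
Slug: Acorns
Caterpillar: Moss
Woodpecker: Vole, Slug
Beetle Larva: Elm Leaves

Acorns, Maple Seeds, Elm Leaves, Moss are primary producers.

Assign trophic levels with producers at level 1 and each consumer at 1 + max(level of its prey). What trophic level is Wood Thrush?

Trophic level 3

Moss is a producer → level 1.
Caterpillar eats Moss → level 2.
Wood Thrush eats Caterpillar (level 2); other prey at levels: Vole 2, Deer Mouse 2, Chipmunk 2 → level 3.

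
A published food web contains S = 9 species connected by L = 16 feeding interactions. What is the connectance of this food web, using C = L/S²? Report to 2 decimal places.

C = 0.20

The web has S = 9 species and L = 16 feeding links.
C = L / S² = 16 / 81 = 0.1975 ≈ 0.20.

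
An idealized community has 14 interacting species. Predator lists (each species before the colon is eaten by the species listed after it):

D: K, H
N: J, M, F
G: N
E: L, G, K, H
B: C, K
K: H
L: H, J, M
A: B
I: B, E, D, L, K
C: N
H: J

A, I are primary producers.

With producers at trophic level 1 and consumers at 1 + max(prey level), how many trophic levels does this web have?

Producers (level 1): A, I.
A → B → C → N → F gives F level 5.
No species has a prey at level 5, so no species reaches level 6.

5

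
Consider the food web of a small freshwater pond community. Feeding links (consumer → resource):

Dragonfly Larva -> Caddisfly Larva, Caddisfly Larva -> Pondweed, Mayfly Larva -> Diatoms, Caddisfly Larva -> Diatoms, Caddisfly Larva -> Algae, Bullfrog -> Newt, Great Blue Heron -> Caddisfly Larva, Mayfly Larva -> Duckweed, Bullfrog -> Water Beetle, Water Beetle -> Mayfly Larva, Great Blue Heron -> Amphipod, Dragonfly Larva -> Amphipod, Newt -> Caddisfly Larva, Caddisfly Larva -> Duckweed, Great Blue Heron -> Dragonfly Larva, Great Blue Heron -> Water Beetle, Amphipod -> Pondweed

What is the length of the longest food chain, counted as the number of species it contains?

One longest chain: Diatoms → Mayfly Larva → Water Beetle → Great Blue Heron.
It has 4 species and 3 links.

4 species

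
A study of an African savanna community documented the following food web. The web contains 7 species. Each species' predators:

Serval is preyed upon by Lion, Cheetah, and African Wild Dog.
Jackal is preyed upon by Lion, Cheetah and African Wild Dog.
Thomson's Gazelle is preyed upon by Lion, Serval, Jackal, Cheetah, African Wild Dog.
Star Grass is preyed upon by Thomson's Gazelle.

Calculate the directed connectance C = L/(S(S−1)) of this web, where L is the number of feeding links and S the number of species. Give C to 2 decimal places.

The web has S = 7 species and L = 12 feeding links.
C = L / (S(S−1)) = 12 / 42 = 0.2857 ≈ 0.29.

C = 0.29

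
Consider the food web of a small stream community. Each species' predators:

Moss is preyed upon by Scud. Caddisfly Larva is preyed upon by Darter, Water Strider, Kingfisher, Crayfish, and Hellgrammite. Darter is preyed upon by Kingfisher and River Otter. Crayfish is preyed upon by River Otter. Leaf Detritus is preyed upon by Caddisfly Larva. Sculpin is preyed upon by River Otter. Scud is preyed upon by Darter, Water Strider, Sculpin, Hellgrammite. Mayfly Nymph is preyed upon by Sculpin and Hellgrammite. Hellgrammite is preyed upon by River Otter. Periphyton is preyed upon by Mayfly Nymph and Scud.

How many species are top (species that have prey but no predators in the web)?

Top species (has prey, but nothing eats it): Water Strider, Kingfisher, River Otter.
Count: 3.

3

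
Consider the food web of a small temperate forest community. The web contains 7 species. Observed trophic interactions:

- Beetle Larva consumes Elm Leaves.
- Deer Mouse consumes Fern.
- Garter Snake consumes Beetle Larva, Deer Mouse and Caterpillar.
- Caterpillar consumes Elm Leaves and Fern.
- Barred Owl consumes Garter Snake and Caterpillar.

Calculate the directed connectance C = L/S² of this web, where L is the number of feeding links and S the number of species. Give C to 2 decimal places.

The web has S = 7 species and L = 9 feeding links.
C = L / S² = 9 / 49 = 0.1837 ≈ 0.18.

C = 0.18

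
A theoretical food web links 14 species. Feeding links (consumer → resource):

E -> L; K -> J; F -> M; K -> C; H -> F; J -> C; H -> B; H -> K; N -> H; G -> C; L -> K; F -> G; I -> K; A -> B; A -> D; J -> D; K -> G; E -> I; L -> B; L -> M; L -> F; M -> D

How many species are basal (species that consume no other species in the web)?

3

Basal species (no prey listed): D, C, B.
Count: 3.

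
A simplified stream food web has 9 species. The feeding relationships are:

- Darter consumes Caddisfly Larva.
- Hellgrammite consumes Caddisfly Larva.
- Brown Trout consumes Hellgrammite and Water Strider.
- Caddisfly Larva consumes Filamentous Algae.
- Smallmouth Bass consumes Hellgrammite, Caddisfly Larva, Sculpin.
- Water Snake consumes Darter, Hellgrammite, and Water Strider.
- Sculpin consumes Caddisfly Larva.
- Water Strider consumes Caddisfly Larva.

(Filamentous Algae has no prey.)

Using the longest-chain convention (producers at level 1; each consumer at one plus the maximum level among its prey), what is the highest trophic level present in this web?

Producers (level 1): Filamentous Algae.
Filamentous Algae → Caddisfly Larva → Hellgrammite → Brown Trout gives Brown Trout level 4.
No species has a prey at level 4, so no species reaches level 5.

4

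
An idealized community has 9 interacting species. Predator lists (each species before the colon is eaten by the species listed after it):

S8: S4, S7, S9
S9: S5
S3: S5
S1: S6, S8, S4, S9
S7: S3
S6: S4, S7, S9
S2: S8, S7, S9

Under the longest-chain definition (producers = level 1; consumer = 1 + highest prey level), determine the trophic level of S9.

Trophic level 3

S1 is a producer → level 1.
S6 eats S1 → level 2.
S9 eats S6 (level 2); other prey at levels: S2 1, S1 1, S8 2 → level 3.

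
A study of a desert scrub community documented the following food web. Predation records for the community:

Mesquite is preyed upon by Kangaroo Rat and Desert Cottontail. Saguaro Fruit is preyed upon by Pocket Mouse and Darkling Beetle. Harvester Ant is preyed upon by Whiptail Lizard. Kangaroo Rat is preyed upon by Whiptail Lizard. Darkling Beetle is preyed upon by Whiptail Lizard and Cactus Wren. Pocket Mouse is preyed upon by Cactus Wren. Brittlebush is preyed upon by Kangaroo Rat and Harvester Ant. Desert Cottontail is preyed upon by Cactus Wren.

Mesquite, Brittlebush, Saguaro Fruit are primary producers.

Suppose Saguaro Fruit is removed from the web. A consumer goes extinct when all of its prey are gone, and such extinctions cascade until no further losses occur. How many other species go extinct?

2

Remove Saguaro Fruit.
Round 1: Darkling Beetle (all prey gone), Pocket Mouse (all prey gone) → extinct.
No further losses. Total secondary extinctions: 2.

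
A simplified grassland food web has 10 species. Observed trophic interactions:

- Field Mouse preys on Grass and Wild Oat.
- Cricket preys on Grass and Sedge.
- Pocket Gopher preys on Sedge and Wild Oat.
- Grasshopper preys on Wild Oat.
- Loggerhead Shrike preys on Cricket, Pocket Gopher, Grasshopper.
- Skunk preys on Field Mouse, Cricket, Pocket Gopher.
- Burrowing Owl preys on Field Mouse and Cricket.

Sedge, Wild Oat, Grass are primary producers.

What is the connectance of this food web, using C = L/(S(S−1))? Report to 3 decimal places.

C = 0.167

The web has S = 10 species and L = 15 feeding links.
C = L / (S(S−1)) = 15 / 90 = 0.1667 ≈ 0.167.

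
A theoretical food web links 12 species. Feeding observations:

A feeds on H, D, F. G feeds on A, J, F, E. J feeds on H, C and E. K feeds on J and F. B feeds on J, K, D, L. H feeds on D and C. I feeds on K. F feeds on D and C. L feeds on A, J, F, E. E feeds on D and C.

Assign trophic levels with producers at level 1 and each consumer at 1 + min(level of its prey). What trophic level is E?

Trophic level 2

C is a producer → level 1.
E eats C → level 2.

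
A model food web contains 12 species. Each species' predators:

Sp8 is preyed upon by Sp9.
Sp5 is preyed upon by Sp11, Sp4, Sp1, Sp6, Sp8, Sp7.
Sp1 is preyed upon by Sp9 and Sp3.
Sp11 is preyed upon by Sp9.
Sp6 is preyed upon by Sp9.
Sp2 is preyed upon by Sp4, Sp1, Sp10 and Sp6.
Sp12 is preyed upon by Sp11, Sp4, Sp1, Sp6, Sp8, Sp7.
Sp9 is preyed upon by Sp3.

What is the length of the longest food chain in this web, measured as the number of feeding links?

One longest chain: Sp5 → Sp6 → Sp9 → Sp3.
It has 4 species and 3 links.

3 links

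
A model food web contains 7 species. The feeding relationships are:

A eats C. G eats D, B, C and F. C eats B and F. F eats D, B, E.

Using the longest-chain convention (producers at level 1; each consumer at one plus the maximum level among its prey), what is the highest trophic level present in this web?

4

Producers (level 1): B, D, E.
B → F → C → G gives G level 4.
No species has a prey at level 4, so no species reaches level 5.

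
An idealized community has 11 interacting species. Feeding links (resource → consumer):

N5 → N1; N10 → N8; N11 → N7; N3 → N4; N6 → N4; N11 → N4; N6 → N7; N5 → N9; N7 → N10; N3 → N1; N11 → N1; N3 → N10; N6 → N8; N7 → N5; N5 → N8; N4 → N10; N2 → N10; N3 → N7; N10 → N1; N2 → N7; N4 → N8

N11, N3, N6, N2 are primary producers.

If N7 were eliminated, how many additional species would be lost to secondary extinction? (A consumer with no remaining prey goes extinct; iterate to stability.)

Remove N7.
Round 1: N5 (all prey gone) → extinct.
Round 2: N9 (all prey gone) → extinct.
No further losses. Total secondary extinctions: 2.

2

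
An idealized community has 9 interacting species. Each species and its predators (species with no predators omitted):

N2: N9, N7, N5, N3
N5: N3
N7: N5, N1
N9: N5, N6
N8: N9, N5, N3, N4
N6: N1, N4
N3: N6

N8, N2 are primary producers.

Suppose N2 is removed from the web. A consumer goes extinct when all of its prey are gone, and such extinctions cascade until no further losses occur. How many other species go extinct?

Remove N2.
Round 1: N7 (all prey gone) → extinct.
No further losses. Total secondary extinctions: 1.

1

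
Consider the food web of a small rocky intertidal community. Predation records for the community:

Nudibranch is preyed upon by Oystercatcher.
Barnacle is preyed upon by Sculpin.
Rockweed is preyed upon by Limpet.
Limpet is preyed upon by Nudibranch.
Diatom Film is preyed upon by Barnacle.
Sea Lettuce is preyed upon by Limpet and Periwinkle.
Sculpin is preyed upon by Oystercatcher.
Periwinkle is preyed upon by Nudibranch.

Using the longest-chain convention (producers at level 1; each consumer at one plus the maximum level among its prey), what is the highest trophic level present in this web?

4

Producers (level 1): Diatom Film, Rockweed, Sea Lettuce.
Diatom Film → Barnacle → Sculpin → Oystercatcher gives Oystercatcher level 4.
No species has a prey at level 4, so no species reaches level 5.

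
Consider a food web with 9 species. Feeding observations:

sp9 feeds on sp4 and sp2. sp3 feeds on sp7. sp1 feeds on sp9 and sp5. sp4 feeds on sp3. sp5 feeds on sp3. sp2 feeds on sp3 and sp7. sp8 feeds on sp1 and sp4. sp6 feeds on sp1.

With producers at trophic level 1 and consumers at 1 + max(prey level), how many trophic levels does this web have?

Producers (level 1): sp7.
sp7 → sp3 → sp2 → sp9 → sp1 → sp8 gives sp8 level 6.
No species has a prey at level 6, so no species reaches level 7.

6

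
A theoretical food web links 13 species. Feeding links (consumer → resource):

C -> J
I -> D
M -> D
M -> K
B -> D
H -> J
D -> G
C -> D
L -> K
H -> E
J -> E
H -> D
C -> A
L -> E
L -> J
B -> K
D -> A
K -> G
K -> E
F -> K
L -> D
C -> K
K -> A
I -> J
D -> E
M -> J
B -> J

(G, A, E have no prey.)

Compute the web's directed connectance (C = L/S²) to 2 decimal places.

The web has S = 13 species and L = 27 feeding links.
C = L / S² = 27 / 169 = 0.1598 ≈ 0.16.

C = 0.16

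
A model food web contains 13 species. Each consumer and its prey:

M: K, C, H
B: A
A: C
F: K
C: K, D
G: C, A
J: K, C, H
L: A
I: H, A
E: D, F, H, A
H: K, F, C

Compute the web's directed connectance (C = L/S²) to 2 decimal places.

C = 0.14

The web has S = 13 species and L = 23 feeding links.
C = L / S² = 23 / 169 = 0.1361 ≈ 0.14.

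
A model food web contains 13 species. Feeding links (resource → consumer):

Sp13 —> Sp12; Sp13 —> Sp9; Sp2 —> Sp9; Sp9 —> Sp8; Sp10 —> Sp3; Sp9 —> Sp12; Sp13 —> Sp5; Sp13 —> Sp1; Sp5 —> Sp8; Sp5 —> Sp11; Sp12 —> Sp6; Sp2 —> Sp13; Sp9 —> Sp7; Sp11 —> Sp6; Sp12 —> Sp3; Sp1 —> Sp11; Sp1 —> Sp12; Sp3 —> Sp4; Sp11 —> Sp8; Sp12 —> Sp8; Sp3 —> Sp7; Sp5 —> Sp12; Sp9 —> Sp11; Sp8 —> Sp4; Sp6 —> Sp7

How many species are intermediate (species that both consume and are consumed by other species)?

Intermediate species (has both prey and predators): Sp13, Sp9, Sp5, Sp1, Sp11, Sp12, Sp6, Sp8, Sp3.
Count: 9.

9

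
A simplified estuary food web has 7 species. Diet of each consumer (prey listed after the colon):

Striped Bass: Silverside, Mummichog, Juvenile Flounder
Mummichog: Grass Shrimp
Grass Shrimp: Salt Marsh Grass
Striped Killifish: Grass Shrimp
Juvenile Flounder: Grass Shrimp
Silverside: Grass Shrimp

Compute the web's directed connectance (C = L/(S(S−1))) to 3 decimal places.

C = 0.190

The web has S = 7 species and L = 8 feeding links.
C = L / (S(S−1)) = 8 / 42 = 0.1905 ≈ 0.190.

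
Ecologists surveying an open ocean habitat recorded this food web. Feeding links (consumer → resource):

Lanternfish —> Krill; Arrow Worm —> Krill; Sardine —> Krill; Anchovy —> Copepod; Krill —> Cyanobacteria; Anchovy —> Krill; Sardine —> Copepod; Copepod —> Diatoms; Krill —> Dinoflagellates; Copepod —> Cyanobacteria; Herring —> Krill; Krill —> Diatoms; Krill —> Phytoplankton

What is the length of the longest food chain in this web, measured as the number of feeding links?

One longest chain: Cyanobacteria → Copepod → Anchovy.
It has 3 species and 2 links.

2 links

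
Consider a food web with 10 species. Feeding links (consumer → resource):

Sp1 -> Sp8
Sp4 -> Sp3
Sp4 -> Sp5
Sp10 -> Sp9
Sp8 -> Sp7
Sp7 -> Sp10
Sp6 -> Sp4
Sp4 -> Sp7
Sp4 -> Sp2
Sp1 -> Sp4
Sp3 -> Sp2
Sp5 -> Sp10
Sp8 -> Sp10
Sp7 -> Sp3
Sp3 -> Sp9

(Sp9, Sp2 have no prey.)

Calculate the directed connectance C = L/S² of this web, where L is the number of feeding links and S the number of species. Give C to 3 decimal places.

The web has S = 10 species and L = 15 feeding links.
C = L / S² = 15 / 100 = 0.1500 ≈ 0.150.

C = 0.150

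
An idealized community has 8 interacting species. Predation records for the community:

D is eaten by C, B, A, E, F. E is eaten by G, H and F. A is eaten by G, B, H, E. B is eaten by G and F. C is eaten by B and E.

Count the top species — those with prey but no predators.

Top species (has prey, but nothing eats it): H, F, G.
Count: 3.

3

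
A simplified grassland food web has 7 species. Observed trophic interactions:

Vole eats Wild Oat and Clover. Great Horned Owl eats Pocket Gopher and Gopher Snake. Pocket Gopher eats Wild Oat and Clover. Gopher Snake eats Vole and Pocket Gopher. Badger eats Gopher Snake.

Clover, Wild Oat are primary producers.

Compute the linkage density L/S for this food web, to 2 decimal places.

L/S = 1.29

There are L = 9 links among S = 7 species.
L/S = 9/7 = 1.2857 ≈ 1.29.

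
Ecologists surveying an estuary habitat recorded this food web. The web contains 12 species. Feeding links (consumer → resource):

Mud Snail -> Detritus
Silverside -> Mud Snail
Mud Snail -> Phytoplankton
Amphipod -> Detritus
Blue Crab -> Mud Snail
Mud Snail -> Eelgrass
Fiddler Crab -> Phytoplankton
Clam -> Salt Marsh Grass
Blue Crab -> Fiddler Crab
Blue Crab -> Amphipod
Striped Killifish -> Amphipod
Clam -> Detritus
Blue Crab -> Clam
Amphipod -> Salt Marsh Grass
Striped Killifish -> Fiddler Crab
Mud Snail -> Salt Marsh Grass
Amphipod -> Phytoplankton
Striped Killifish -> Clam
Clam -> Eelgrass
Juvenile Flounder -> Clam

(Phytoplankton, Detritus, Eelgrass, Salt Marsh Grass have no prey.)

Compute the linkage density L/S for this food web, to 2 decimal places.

There are L = 20 links among S = 12 species.
L/S = 20/12 = 1.6667 ≈ 1.67.

L/S = 1.67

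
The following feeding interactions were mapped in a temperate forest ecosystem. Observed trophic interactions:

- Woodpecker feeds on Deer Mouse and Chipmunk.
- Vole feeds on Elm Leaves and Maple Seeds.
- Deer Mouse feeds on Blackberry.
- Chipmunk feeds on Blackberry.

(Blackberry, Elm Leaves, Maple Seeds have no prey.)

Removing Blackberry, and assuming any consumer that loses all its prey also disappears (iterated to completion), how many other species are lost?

Remove Blackberry.
Round 1: Deer Mouse (all prey gone), Chipmunk (all prey gone) → extinct.
Round 2: Woodpecker (all prey gone) → extinct.
No further losses. Total secondary extinctions: 3.

3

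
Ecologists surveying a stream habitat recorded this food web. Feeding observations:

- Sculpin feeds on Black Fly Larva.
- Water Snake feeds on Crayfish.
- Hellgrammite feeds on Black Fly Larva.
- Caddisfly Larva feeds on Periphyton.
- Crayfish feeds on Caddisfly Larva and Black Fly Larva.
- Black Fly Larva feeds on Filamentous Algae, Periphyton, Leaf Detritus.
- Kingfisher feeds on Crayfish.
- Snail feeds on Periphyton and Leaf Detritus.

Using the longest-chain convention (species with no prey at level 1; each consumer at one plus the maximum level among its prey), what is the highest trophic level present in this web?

4

Basal resources (level 1): Leaf Detritus, Periphyton, Filamentous Algae.
Leaf Detritus → Black Fly Larva → Crayfish → Water Snake gives Water Snake level 4.
No species has a prey at level 4, so no species reaches level 5.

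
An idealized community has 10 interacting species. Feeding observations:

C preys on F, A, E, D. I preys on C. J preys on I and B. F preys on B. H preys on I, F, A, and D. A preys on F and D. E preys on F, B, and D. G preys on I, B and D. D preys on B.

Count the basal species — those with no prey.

Basal species (no prey listed): B.
Count: 1.

1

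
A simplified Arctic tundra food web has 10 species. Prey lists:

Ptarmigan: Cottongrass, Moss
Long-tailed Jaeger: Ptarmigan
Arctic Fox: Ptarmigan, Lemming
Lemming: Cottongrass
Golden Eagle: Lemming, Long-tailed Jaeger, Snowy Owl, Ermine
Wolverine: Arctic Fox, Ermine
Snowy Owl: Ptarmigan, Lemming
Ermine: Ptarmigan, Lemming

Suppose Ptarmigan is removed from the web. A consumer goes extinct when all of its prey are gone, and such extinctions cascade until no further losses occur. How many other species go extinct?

1

Remove Ptarmigan.
Round 1: Long-tailed Jaeger (all prey gone) → extinct.
No further losses. Total secondary extinctions: 1.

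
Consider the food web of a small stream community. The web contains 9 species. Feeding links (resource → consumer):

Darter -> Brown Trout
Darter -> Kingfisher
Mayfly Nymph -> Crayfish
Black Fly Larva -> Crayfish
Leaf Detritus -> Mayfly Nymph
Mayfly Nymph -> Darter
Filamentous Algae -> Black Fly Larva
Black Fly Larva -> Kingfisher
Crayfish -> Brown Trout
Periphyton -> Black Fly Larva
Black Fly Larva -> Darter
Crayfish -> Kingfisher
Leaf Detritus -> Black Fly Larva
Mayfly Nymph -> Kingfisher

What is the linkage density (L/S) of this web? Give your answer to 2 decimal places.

There are L = 14 links among S = 9 species.
L/S = 14/9 = 1.5556 ≈ 1.56.

L/S = 1.56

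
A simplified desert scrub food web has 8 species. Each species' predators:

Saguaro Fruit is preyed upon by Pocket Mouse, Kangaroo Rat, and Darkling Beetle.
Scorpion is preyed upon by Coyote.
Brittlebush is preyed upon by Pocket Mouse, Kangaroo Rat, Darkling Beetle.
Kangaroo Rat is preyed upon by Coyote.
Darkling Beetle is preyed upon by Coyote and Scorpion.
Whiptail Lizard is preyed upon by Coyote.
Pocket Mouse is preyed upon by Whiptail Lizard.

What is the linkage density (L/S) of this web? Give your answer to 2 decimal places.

There are L = 12 links among S = 8 species.
L/S = 12/8 = 1.5000 ≈ 1.50.

L/S = 1.50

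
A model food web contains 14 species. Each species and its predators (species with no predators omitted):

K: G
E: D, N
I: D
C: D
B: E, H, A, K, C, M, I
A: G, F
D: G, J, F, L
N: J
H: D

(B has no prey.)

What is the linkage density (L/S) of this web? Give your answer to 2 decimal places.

L/S = 1.43

There are L = 20 links among S = 14 species.
L/S = 20/14 = 1.4286 ≈ 1.43.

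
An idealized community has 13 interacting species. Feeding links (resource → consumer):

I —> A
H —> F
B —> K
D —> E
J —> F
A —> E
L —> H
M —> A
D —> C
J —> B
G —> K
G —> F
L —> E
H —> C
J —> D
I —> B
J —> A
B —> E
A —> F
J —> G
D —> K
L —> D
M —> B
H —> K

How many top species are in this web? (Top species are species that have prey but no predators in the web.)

4

Top species (has prey, but nothing eats it): F, E, C, K.
Count: 4.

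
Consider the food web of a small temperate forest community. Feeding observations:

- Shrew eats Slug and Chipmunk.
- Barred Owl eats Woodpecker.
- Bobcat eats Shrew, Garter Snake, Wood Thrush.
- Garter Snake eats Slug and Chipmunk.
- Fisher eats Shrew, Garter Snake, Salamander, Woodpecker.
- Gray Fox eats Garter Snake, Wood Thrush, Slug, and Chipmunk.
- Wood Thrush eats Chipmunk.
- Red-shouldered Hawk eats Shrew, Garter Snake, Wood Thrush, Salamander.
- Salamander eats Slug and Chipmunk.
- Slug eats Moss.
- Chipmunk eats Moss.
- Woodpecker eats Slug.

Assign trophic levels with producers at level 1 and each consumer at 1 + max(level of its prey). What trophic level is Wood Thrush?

Moss is a producer → level 1.
Chipmunk eats Moss → level 2.
Wood Thrush eats Chipmunk → level 3.

Trophic level 3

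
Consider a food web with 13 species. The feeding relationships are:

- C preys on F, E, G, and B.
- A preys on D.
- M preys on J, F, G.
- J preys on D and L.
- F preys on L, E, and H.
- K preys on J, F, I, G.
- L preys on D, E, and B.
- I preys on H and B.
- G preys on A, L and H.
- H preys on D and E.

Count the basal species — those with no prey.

Basal species (no prey listed): B, D, E.
Count: 3.

3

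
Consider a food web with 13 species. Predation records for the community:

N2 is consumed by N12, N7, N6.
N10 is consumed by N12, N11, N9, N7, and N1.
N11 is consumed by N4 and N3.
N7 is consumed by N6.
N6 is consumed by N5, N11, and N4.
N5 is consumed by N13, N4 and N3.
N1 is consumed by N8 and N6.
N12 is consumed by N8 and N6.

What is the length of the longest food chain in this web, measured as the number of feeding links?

4 links

One longest chain: N10 → N1 → N6 → N5 → N3.
It has 5 species and 4 links.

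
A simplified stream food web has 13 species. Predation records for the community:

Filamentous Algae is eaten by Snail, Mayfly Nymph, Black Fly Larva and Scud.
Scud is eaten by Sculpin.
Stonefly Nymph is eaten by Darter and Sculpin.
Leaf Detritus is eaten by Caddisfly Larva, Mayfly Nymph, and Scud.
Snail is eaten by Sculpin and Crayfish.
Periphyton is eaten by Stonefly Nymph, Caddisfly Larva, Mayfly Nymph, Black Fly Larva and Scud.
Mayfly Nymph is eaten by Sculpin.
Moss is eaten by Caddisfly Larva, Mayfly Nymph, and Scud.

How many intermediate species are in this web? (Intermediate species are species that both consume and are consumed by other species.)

Intermediate species (has both prey and predators): Mayfly Nymph, Scud, Stonefly Nymph, Snail.
Count: 4.

4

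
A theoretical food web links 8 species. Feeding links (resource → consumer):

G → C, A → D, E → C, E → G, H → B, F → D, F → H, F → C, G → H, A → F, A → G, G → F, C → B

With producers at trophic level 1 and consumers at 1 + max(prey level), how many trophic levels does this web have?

5

Producers (level 1): E, A.
E → G → F → H → B gives B level 5.
No species has a prey at level 5, so no species reaches level 6.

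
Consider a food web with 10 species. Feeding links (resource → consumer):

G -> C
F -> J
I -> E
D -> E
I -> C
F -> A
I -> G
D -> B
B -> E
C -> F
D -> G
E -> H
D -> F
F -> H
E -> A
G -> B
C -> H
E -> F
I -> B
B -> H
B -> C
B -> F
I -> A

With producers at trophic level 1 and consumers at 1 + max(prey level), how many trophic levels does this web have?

6

Producers (level 1): I, D.
I → G → B → C → F → J gives J level 6.
No species has a prey at level 6, so no species reaches level 7.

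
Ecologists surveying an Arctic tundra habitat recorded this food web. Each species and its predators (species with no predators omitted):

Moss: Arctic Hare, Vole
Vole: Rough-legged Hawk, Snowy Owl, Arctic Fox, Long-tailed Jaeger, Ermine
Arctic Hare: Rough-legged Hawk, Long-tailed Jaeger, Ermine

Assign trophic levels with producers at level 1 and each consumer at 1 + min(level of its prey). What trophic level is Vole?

Trophic level 2

Moss is a producer → level 1.
Vole eats Moss → level 2.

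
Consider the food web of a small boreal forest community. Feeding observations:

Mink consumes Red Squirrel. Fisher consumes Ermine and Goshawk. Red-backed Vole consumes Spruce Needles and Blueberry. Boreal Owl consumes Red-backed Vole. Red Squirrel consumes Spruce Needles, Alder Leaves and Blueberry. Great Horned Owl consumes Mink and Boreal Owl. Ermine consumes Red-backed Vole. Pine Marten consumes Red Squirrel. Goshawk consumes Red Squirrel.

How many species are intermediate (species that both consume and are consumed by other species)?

6

Intermediate species (has both prey and predators): Red-backed Vole, Red Squirrel, Mink, Goshawk, Ermine, Boreal Owl.
Count: 6.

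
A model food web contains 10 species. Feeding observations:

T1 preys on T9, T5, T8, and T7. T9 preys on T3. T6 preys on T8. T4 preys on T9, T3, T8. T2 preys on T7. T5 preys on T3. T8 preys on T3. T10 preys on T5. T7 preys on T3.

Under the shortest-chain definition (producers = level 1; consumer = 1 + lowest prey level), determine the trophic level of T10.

T3 is a producer → level 1.
T5 eats T3 → level 2.
T10 eats T5 → level 3.
No prey of T10 is below level 2, so 3 is the minimum.

Trophic level 3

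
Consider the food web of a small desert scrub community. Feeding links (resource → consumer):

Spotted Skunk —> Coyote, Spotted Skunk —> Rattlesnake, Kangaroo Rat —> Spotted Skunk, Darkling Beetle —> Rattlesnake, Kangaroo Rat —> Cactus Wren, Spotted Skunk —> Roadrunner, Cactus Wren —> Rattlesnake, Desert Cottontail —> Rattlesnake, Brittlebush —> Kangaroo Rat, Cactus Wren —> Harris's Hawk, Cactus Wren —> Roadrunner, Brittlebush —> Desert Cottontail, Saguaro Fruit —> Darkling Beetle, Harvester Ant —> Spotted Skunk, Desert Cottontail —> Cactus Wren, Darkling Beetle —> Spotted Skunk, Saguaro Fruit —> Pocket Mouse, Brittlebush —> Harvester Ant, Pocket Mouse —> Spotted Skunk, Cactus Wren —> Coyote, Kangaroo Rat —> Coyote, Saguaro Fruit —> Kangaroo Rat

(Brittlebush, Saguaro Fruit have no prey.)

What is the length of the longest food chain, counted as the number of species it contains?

One longest chain: Brittlebush → Desert Cottontail → Cactus Wren → Rattlesnake.
It has 4 species and 3 links.

4 species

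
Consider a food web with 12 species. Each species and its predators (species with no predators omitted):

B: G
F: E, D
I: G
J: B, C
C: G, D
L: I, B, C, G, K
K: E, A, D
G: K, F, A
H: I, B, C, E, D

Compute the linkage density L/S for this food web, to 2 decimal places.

There are L = 24 links among S = 12 species.
L/S = 24/12 = 2.0000 ≈ 2.00.

L/S = 2.00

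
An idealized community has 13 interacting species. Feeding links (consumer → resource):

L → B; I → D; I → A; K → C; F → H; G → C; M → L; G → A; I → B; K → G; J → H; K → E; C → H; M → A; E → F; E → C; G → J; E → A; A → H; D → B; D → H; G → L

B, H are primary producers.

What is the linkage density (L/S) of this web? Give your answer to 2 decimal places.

There are L = 22 links among S = 13 species.
L/S = 22/13 = 1.6923 ≈ 1.69.

L/S = 1.69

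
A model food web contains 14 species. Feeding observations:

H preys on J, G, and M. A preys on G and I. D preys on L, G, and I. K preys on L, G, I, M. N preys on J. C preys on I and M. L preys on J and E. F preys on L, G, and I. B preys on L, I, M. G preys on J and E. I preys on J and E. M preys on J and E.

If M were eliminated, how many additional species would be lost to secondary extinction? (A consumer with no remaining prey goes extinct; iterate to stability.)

0

Remove M.
Every predator of it retains at least one other prey: C still has I; B still has L, I; K still has L, I, G; H still has J, G.
No consumer loses all prey, so no secondary extinctions occur.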